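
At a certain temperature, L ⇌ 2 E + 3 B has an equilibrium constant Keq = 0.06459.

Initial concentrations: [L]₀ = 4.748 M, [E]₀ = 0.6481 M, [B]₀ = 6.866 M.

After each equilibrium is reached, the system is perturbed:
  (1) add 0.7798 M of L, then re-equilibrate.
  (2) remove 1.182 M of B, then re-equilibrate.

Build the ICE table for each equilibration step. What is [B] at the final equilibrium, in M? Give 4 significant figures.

Q₀ = 28.63 vs Keq = 0.06459 ⇒ Q>K, reverse
Step 1:
                   L          E          B
  I            4.748     0.6481      6.866
  C           0.3044    -0.6088    -0.9132
  E            5.052    0.03933      5.953
  solve Keq expr → x = -0.3044; check Q = 0.06459
Then add 0.7798 M of L.
Step 2:
                   L          E          B
  I            5.832    0.03933      5.953
  C        -0.001438   0.002875   0.004313
  E            5.831    0.04221      5.957
  solve Keq expr → x = 0.001438; check Q = 0.06459
Then remove 1.182 M of B.
Step 3:
                   L          E          B
  I            5.831    0.04221      4.775
  C         -0.00806    0.01612    0.02418
  E            5.823    0.05833      4.799
  solve Keq expr → x = 0.00806; check Q = 0.06459

[B]_eq = 4.799 M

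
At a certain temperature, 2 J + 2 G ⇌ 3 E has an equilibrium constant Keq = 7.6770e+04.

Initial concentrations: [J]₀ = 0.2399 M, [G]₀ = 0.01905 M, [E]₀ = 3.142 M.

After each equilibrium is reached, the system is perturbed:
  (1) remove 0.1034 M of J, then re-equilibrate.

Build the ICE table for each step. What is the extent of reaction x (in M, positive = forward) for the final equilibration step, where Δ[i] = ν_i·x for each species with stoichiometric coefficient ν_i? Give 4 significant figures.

Q₀ = 1.4851e+06 vs Keq = 7.6770e+04 ⇒ Q>K, reverse
Step 1:
                    J           G           E
  I            0.2399     0.01905       3.142
  C            0.0483      0.0483    -0.07245
  E            0.2882     0.06735        3.07
  solve Keq expr → x = -0.02415; check Q = 7.6770e+04
Then remove 0.1034 M of J.
Step 2:
                    J           G           E
  I            0.1848     0.06735        3.07
  C           0.02399     0.02399    -0.03598
  E            0.2088     0.09133       3.034
  solve Keq expr → x = -0.01199; check Q = 7.6770e+04

x = -0.01199 M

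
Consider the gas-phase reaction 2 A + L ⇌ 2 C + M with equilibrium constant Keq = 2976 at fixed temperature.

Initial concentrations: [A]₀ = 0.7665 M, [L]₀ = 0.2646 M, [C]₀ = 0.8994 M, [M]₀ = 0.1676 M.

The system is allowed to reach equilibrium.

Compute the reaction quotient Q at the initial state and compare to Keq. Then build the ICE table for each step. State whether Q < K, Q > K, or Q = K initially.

Q₀ = 0.8721 vs Keq = 2976 ⇒ Q<K, forward
Step 1:
                    A           L           C           M
  Initial      0.7665      0.2646      0.8994      0.1676
  Change      -0.5197     -0.2599      0.5197      0.2599
  Equil        0.2468    0.004749       1.419      0.4275
  solve Keq expr → x = 0.2599; check Q = 2976

Q₀ = 0.8721; Q < K (proceeds forward)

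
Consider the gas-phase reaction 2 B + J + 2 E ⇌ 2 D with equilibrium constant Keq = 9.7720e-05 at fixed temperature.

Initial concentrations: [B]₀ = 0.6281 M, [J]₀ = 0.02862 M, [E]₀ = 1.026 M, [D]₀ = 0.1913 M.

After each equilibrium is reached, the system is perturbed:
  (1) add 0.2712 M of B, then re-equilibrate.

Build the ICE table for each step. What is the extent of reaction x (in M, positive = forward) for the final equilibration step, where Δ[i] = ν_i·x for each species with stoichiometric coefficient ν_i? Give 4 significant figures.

x = 5.5996e-04 M

Q₀ = 3.079 vs Keq = 9.7720e-05 ⇒ Q>K, reverse
Step 1:
                  B         J         E         D
  I          0.6281   0.02862     1.026    0.1913
  C          0.1879   0.09394    0.1879   -0.1879
  E           0.816    0.1226     1.214  0.003428
  solve Keq expr → x = -0.09394; check Q = 9.7720e-05
Then add 0.2712 M of B.
Step 2:
                  B         J         E         D
  I           1.087    0.1226     1.214  0.003428
  C        -0.00112 -5.5996e-04  -0.00112   0.00112
  E           1.086     0.122     1.213  0.004548
  solve Keq expr → x = 5.5996e-04; check Q = 9.7720e-05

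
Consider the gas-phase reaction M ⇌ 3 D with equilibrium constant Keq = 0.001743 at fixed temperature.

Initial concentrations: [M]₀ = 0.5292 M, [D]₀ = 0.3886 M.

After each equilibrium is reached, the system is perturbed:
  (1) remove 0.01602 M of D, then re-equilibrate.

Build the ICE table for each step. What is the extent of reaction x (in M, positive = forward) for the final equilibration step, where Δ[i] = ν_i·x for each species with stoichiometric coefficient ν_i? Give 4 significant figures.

Q₀ = 0.1109 vs Keq = 0.001743 ⇒ Q>K, reverse
Step 1:
                  M         D
  init       0.5292    0.3886
  Δ         0.09525   -0.2857
  eq         0.6244    0.1029
  solve Keq expr → x = -0.09525; check Q = 0.001743
Then remove 0.01602 M of D.
Step 2:
                  M         D
  init       0.6244   0.08684
  Δ       -0.005244   0.01573
  eq         0.6192    0.1026
  solve Keq expr → x = 0.005244; check Q = 0.001743

x = 0.005244 M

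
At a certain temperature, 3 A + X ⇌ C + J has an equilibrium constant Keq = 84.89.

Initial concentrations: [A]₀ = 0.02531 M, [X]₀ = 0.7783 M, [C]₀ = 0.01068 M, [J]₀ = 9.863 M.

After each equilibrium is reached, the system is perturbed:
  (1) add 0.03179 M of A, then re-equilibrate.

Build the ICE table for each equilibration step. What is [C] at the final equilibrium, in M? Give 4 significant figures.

[C]_eq = 0.003348 M

Q₀ = 8348 vs Keq = 84.89 ⇒ Q>K, reverse
Step 1:
                  A         X         C         J
  Initial   0.02531    0.7783   0.01068     9.863
  Change    0.02881  0.009604 -0.009604 -0.009604
  Equil     0.05412    0.7879  0.001076     9.853
  solve Keq expr → x = -0.009604; check Q = 84.89
Then add 0.03179 M of A.
Step 2:
                  A         X         C         J
  Initial   0.08591    0.7879  0.001076     9.853
  Change  -0.006817 -0.002272  0.002272  0.002272
  Equil     0.07909    0.7856  0.003348     9.856
  solve Keq expr → x = 0.002272; check Q = 84.89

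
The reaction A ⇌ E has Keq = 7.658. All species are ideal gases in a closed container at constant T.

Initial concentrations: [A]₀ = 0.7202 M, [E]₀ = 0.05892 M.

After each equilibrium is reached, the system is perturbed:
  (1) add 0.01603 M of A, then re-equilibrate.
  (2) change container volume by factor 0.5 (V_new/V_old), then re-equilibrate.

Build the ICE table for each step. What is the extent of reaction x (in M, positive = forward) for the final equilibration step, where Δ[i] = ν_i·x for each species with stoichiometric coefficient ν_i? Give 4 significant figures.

x = 0 M

Q₀ = 0.08181 vs Keq = 7.658 ⇒ Q<K, forward
Step 1:
                    A           E
  Initial      0.7202     0.05892
  Change      -0.6302      0.6302
  Equil       0.08999      0.6891
  solve Keq expr → x = 0.6302; check Q = 7.658
Then add 0.01603 M of A.
Step 2:
                    A           E
  Initial       0.106      0.6891
  Change     -0.01418     0.01418
  Equil       0.09184      0.7033
  solve Keq expr → x = 0.01418; check Q = 7.658
Then change container volume by factor 0.5 (V_new/V_old).
Step 3:
                    A           E
  Initial      0.1837       1.407
  Change            0           0
  Equil        0.1837       1.407
  solve Keq expr → x = 0; check Q = 7.658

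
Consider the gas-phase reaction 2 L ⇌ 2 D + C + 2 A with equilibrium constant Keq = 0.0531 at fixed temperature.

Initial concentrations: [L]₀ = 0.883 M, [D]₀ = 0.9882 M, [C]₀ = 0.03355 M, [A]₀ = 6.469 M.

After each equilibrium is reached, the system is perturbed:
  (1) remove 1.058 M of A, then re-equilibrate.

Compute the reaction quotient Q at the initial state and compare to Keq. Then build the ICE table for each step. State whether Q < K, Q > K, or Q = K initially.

Q₀ = 1.758; Q > K (proceeds reverse)

Q₀ = 1.758 vs Keq = 0.0531 ⇒ Q>K, reverse
Step 1:
                    L           D           C           A
  init          0.883      0.9882     0.03355       6.469
  Δ           0.06438    -0.06438    -0.03219    -0.06438
  eq           0.9474      0.9238    0.001361       6.405
  solve Keq expr → x = -0.03219; check Q = 0.0531
Then remove 1.058 M of A.
Step 2:
                    L           D           C           A
  init         0.9474      0.9238    0.001361       5.347
  Δ         -0.001163    0.001163  5.8155e-04    0.001163
  eq           0.9462       0.925    0.001943       5.348
  solve Keq expr → x = 5.8155e-04; check Q = 0.0531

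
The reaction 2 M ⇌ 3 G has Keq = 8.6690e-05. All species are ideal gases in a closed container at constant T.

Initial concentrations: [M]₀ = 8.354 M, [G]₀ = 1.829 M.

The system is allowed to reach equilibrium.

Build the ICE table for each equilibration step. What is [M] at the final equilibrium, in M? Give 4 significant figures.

[M]_eq = 9.442 M

Q₀ = 0.08767 vs Keq = 8.6690e-05 ⇒ Q>K, reverse
Step 1:
                  M         G
  I           8.354     1.829
  C           1.088    -1.631
  E           9.442    0.1977
  solve Keq expr → x = -0.5438; check Q = 8.6690e-05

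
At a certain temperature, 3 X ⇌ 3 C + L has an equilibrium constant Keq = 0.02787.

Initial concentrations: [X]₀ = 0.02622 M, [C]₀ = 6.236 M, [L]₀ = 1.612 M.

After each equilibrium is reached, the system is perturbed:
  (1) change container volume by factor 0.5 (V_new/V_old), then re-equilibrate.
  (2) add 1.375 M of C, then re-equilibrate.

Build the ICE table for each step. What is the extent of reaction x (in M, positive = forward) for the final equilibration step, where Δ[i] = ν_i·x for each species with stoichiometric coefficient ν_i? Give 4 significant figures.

Q₀ = 2.1686e+07 vs Keq = 0.02787 ⇒ Q>K, reverse
Step 1:
                  X         C         L
  I         0.02622     6.236     1.612
  C           4.156    -4.156    -1.385
  E           4.182      2.08    0.2266
  solve Keq expr → x = -1.385; check Q = 0.02787
Then change container volume by factor 0.5 (V_new/V_old).
Step 2:
                  X         C         L
  I           8.365      4.16    0.4532
  C          0.3542   -0.3542   -0.1181
  E           8.719     3.806    0.3352
  solve Keq expr → x = -0.1181; check Q = 0.02787
Then add 1.375 M of C.
Step 3:
                  X         C         L
  I           8.719     5.181    0.3352
  C          0.4162   -0.4162   -0.1387
  E           9.135     4.764    0.1965
  solve Keq expr → x = -0.1387; check Q = 0.02787

x = -0.1387 M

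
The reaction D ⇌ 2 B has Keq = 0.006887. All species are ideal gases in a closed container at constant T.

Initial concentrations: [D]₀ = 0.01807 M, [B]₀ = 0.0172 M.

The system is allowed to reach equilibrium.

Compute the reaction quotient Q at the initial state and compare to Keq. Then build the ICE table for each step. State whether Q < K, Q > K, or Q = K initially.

Q₀ = 0.01637 vs Keq = 0.006887 ⇒ Q>K, reverse
Step 1:
                    D           B
  Initial     0.01807      0.0172
  Change      0.00263    -0.00526
  Equil        0.0207     0.01194
  solve Keq expr → x = -0.00263; check Q = 0.006887

Q₀ = 0.01637; Q > K (proceeds reverse)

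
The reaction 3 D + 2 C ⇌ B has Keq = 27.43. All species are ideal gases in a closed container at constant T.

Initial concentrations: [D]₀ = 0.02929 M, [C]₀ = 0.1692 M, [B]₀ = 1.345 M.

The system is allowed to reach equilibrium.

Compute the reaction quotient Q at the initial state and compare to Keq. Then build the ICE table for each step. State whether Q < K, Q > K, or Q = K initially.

Q₀ = 1.8697e+06 vs Keq = 27.43 ⇒ Q>K, reverse
Step 1:
                   D          C          B
  I          0.02929     0.1692      1.345
  C           0.5162     0.3441    -0.1721
  E           0.5455     0.5133      1.173
  solve Keq expr → x = -0.1721; check Q = 27.43

Q₀ = 1.8697e+06; Q > K (proceeds reverse)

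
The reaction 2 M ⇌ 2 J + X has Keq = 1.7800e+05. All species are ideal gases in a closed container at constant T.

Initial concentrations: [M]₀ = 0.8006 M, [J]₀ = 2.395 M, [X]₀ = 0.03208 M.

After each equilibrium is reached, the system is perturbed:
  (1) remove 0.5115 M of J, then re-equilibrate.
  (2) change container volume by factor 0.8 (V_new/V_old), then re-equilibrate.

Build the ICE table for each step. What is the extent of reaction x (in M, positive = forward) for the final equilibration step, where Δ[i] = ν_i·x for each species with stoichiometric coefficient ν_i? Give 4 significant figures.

x = -3.0603e-04 M

Q₀ = 0.2871 vs Keq = 1.7800e+05 ⇒ Q<K, forward
Step 1:
                   M          J          X
  Initial     0.8006      2.395    0.03208
  Change     -0.7956     0.7956     0.3978
  Equil     0.004959      3.191     0.4299
  solve Keq expr → x = 0.3978; check Q = 1.7800e+05
Then remove 0.5115 M of J.
Step 2:
                   M          J          X
  Initial   0.004959      2.679     0.4299
  Change  -7.9177e-04 7.9177e-04 3.9588e-04
  Equil     0.004167       2.68     0.4303
  solve Keq expr → x = 3.9588e-04; check Q = 1.7800e+05
Then change container volume by factor 0.8 (V_new/V_old).
Step 3:
                   M          J          X
  Initial   0.005208       3.35     0.5379
  Change  6.1205e-04 -6.1205e-04 -3.0603e-04
  Equil      0.00582      3.349     0.5376
  solve Keq expr → x = -3.0603e-04; check Q = 1.7800e+05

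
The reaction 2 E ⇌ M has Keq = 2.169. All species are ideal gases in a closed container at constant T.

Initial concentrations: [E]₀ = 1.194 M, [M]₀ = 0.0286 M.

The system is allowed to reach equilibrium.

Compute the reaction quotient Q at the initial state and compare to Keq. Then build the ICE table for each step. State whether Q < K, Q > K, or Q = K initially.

Q₀ = 0.02006 vs Keq = 2.169 ⇒ Q<K, forward
Step 1:
                   E          M
  I            1.194     0.0286
  C            -0.76       0.38
  E            0.434     0.4086
  solve Keq expr → x = 0.38; check Q = 2.169

Q₀ = 0.02006; Q < K (proceeds forward)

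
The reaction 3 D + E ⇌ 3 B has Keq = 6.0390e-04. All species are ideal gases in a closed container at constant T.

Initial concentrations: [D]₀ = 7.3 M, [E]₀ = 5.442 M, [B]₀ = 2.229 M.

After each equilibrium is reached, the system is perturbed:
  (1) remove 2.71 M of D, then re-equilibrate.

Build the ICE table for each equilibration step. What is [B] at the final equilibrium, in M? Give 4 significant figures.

Q₀ = 0.005231 vs Keq = 6.0390e-04 ⇒ Q>K, reverse
Step 1:
                   D          E          B
  Initial        7.3      5.442      2.229
  Change      0.9747     0.3249    -0.9747
  Equil        8.275      5.767      1.254
  solve Keq expr → x = -0.3249; check Q = 6.0390e-04
Then remove 2.71 M of D.
Step 2:
                   D          E          B
  Initial      5.565      5.767      1.254
  Change      0.3515     0.1172    -0.3515
  Equil        5.916      5.884     0.9028
  solve Keq expr → x = -0.1172; check Q = 6.0390e-04

[B]_eq = 0.9028 M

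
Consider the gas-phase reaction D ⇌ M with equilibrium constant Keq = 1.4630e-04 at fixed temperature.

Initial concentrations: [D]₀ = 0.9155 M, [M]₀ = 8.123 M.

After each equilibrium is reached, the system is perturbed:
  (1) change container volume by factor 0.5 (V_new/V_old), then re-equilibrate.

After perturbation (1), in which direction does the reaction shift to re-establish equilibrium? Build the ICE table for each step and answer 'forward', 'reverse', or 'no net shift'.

Direction: no net shift

Q₀ = 8.873 vs Keq = 1.4630e-04 ⇒ Q>K, reverse
Step 1:
                  D         M
  init       0.9155     8.123
  Δ           8.122    -8.122
  eq          9.037  0.001322
  solve Keq expr → x = -8.122; check Q = 1.4630e-04
Then change container volume by factor 0.5 (V_new/V_old).
Step 2:
                  D         M
  init        18.07  0.002644
  Δ               0         0
  eq          18.07  0.002644
  solve Keq expr → x = 0; check Q = 1.4630e-04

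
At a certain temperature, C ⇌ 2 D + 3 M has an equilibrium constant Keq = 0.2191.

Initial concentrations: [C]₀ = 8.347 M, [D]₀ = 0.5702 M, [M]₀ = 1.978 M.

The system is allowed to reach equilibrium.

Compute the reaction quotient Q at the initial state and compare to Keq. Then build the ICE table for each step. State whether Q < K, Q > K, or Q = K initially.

Q₀ = 0.3014; Q > K (proceeds reverse)

Q₀ = 0.3014 vs Keq = 0.2191 ⇒ Q>K, reverse
Step 1:
                   C          D          M
  init         8.347     0.5702      1.978
  Δ          0.02632   -0.05263   -0.07895
  eq           8.373     0.5176      1.899
  solve Keq expr → x = -0.02632; check Q = 0.2191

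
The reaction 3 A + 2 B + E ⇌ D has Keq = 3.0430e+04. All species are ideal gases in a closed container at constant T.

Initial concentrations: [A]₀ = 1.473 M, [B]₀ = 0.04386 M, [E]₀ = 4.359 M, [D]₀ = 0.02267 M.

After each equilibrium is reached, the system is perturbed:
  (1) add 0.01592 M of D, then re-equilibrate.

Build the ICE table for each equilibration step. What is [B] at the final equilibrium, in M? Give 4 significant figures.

Q₀ = 0.8459 vs Keq = 3.0430e+04 ⇒ Q<K, forward
Step 1:
                    A           B           E           D
  Initial       1.473     0.04386       4.359     0.02267
  Change     -0.06527    -0.04351    -0.02176     0.02176
  Equil         1.408  3.4736e-04       4.337     0.04443
  solve Keq expr → x = 0.02176; check Q = 3.0430e+04
Then add 0.01592 M of D.
Step 2:
                    A           B           E           D
  Initial       1.408  3.4736e-04       4.337     0.06035
  Change   8.6021e-05  5.7347e-05  2.8674e-05 -2.8674e-05
  Equil         1.408  4.0471e-04       4.337     0.06032
  solve Keq expr → x = -2.8674e-05; check Q = 3.0430e+04

[B]_eq = 4.0471e-04 M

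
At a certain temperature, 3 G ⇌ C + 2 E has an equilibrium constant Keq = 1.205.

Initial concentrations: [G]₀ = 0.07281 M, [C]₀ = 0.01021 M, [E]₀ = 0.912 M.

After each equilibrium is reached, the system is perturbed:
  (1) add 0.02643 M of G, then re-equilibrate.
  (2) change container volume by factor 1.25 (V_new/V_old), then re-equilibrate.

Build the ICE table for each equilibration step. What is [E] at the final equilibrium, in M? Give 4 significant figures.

Q₀ = 22 vs Keq = 1.205 ⇒ Q>K, reverse
Step 1:
                   G          C          E
  init       0.07281    0.01021      0.912
  Δ          0.02624  -0.008747   -0.01749
  eq         0.09905   0.001463     0.8945
  solve Keq expr → x = -0.008747; check Q = 1.205
Then add 0.02643 M of G.
Step 2:
                   G          C          E
  init        0.1255   0.001463     0.8945
  Δ         -0.00372    0.00124    0.00248
  eq          0.1218   0.002703      0.897
  solve Keq expr → x = 0.00124; check Q = 1.205
Then change container volume by factor 1.25 (V_new/V_old).
Step 3:
                   G          C          E
  init       0.09741   0.002163     0.7176
  Δ                0          0          0
  eq         0.09741   0.002163     0.7176
  solve Keq expr → x = 0; check Q = 1.205

[E]_eq = 0.7176 M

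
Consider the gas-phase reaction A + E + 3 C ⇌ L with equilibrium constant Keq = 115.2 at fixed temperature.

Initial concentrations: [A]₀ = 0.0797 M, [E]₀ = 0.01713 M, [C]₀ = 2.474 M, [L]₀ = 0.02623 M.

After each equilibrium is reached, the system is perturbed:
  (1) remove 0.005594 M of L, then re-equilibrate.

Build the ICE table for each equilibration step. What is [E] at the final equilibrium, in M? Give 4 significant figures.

[E]_eq = 3.6237e-04 M

Q₀ = 1.269 vs Keq = 115.2 ⇒ Q<K, forward
Step 1:
                    A           E           C           L
  init         0.0797     0.01713       2.474     0.02623
  Δ          -0.01671    -0.01671    -0.05014     0.01671
  eq          0.06299  4.1562e-04       2.424     0.04294
  solve Keq expr → x = 0.01671; check Q = 115.2
Then remove 0.005594 M of L.
Step 2:
                    A           E           C           L
  init        0.06299  4.1562e-04       2.424     0.03735
  Δ       -5.3245e-05 -5.3245e-05 -1.5974e-04  5.3245e-05
  eq          0.06293  3.6237e-04       2.424      0.0374
  solve Keq expr → x = 5.3245e-05; check Q = 115.2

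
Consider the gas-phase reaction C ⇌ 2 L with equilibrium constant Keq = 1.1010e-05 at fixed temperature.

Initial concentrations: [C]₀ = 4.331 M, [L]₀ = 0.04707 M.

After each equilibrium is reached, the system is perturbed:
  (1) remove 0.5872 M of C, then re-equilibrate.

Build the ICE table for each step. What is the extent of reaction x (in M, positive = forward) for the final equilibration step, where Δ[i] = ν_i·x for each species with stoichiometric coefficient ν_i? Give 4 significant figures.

x = -2.4187e-04 M

Q₀ = 5.1156e-04 vs Keq = 1.1010e-05 ⇒ Q>K, reverse
Step 1:
                  C         L
  I           4.331   0.04707
  C         0.02007  -0.04015
  E           4.351  0.006921
  solve Keq expr → x = -0.02007; check Q = 1.1010e-05
Then remove 0.5872 M of C.
Step 2:
                  C         L
  I           3.764  0.006921
  C       2.4187e-04 -4.8375e-04
  E           3.764  0.006438
  solve Keq expr → x = -2.4187e-04; check Q = 1.1010e-05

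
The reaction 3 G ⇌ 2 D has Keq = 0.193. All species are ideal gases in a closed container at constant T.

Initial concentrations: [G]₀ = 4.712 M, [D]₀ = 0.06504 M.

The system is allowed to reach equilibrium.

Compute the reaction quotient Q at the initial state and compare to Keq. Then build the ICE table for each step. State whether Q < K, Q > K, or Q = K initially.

Q₀ = 4.0434e-05; Q < K (proceeds forward)

Q₀ = 4.0434e-05 vs Keq = 0.193 ⇒ Q<K, forward
Step 1:
                    G           D
  Initial       4.712     0.06504
  Change       -2.328       1.552
  Equil         2.384       1.617
  solve Keq expr → x = 0.776; check Q = 0.193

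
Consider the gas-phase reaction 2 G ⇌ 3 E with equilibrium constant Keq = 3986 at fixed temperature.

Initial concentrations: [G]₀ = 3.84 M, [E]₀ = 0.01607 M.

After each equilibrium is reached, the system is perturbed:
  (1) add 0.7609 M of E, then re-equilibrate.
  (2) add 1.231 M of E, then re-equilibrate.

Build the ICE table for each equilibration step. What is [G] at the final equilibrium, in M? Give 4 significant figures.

Q₀ = 2.8144e-07 vs Keq = 3986 ⇒ Q<K, forward
Step 1:
                  G         E
  init         3.84   0.01607
  Δ          -3.637     5.456
  eq         0.2027     5.472
  solve Keq expr → x = 1.819; check Q = 3986
Then add 0.7609 M of E.
Step 2:
                  G         E
  init       0.2027     6.233
  Δ         0.04016  -0.06024
  eq         0.2429     6.173
  solve Keq expr → x = -0.02008; check Q = 3986
Then add 1.231 M of E.
Step 3:
                  G         E
  init       0.2429     7.404
  Δ         0.06946   -0.1042
  eq         0.3124     7.299
  solve Keq expr → x = -0.03473; check Q = 3986

[G]_eq = 0.3124 M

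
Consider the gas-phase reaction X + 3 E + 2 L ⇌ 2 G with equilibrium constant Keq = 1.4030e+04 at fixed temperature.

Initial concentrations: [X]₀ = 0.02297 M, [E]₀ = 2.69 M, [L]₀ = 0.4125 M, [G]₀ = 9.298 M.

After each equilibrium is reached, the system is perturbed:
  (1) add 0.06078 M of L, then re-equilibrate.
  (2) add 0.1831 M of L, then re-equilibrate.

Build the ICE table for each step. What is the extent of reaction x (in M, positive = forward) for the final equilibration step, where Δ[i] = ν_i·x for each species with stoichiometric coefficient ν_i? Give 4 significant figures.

x = 9.2830e-04 M

Q₀ = 1136 vs Keq = 1.4030e+04 ⇒ Q<K, forward
Step 1:
                   X          E          L          G
  I          0.02297       2.69     0.4125      9.298
  C         -0.02049   -0.06147   -0.04098    0.04098
  E          0.00248      2.629     0.3715      9.339
  solve Keq expr → x = 0.02049; check Q = 1.4030e+04
Then add 0.06078 M of L.
Step 2:
                   X          E          L          G
  I          0.00248      2.629     0.4323      9.339
  C       -6.3304e-04  -0.001899  -0.001266   0.001266
  E         0.001847      2.627      0.431       9.34
  solve Keq expr → x = 6.3304e-04; check Q = 1.4030e+04
Then add 0.1831 M of L.
Step 3:
                   X          E          L          G
  I         0.001847      2.627     0.6141       9.34
  C       -9.2830e-04  -0.002785  -0.001857   0.001857
  E       9.1859e-04      2.624     0.6123      9.342
  solve Keq expr → x = 9.2830e-04; check Q = 1.4030e+04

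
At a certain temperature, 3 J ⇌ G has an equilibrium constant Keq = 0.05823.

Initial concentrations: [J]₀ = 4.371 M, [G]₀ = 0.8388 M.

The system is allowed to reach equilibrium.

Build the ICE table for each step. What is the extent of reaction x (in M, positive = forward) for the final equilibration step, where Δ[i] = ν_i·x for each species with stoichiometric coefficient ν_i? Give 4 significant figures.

Q₀ = 0.01004 vs Keq = 0.05823 ⇒ Q<K, forward
Step 1:
                   J          G
  init         4.371     0.8388
  Δ           -1.522     0.5074
  eq           2.849      1.346
  solve Keq expr → x = 0.5074; check Q = 0.05823

x = 0.5074 M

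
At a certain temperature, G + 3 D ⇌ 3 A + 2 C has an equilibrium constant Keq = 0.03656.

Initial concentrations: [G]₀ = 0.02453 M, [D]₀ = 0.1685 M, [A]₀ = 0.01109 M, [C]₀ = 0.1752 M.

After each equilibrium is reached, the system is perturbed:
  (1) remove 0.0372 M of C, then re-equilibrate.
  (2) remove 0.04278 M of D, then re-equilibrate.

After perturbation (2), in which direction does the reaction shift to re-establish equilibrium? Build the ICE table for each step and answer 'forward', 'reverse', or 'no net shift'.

Q₀ = 3.5675e-04 vs Keq = 0.03656 ⇒ Q<K, forward
Step 1:
                   G          D          A          C
  Initial    0.02453     0.1685    0.01109     0.1752
  Change   -0.008362   -0.02508    0.02508    0.01672
  Equil      0.01617     0.1434    0.03617     0.1919
  solve Keq expr → x = 0.008362; check Q = 0.03656
Then remove 0.0372 M of C.
Step 2:
                   G          D          A          C
  Initial    0.01617     0.1434    0.03617     0.1547
  Change   -0.001101  -0.003304   0.003304   0.002203
  Equil      0.01507     0.1401    0.03948     0.1569
  solve Keq expr → x = 0.001101; check Q = 0.03656
Then remove 0.04278 M of D.
Step 3:
                   G          D          A          C
  Initial    0.01507    0.09733    0.03948     0.1569
  Change    0.002544   0.007632  -0.007632  -0.005088
  Equil      0.01761      0.105    0.03185     0.1518
  solve Keq expr → x = -0.002544; check Q = 0.03656

Direction: reverse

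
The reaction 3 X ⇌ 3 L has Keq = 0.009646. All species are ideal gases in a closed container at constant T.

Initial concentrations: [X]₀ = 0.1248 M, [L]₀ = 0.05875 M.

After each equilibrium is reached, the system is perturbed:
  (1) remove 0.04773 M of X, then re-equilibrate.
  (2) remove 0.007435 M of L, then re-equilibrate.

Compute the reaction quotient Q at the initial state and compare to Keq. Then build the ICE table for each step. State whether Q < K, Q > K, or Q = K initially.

Q₀ = 0.1043; Q > K (proceeds reverse)

Q₀ = 0.1043 vs Keq = 0.009646 ⇒ Q>K, reverse
Step 1:
                  X         L
  I          0.1248   0.05875
  C         0.02654  -0.02654
  E          0.1513   0.03221
  solve Keq expr → x = -0.008845; check Q = 0.009646
Then remove 0.04773 M of X.
Step 2:
                  X         L
  I          0.1036   0.03221
  C        0.008377 -0.008377
  E           0.112   0.02384
  solve Keq expr → x = -0.002792; check Q = 0.009646
Then remove 0.007435 M of L.
Step 3:
                  X         L
  I           0.112    0.0164
  C        -0.00613   0.00613
  E          0.1059   0.02253
  solve Keq expr → x = 0.002043; check Q = 0.009646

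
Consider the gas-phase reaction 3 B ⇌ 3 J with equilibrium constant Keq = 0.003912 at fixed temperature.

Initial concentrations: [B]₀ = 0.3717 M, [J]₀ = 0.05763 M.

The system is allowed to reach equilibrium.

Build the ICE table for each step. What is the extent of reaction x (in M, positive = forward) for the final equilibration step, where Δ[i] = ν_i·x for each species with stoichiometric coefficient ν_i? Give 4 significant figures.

x = 2.7005e-04 M

Q₀ = 0.003727 vs Keq = 0.003912 ⇒ Q<K, forward
Step 1:
                   B          J
  init        0.3717    0.05763
  Δ       -8.1014e-04 8.1014e-04
  eq          0.3709    0.05844
  solve Keq expr → x = 2.7005e-04; check Q = 0.003912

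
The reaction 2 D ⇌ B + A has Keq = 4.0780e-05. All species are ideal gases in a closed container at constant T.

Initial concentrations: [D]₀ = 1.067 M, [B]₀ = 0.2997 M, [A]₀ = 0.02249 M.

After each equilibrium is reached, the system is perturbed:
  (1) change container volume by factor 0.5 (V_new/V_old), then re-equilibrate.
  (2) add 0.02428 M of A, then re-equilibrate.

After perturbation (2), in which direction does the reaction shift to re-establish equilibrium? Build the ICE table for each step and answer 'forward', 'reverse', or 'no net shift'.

Direction: reverse

Q₀ = 0.00592 vs Keq = 4.0780e-05 ⇒ Q>K, reverse
Step 1:
                  D         B         A
  I           1.067    0.2997   0.02249
  C         0.04462  -0.02231  -0.02231
  E           1.112    0.2774 1.8166e-04
  solve Keq expr → x = -0.02231; check Q = 4.0780e-05
Then change container volume by factor 0.5 (V_new/V_old).
Step 2:
                  D         B         A
  I           2.223    0.5548 3.6332e-04
  C               0         0         0
  E           2.223    0.5548 3.6332e-04
  solve Keq expr → x = 0; check Q = 4.0780e-05
Then add 0.02428 M of A.
Step 3:
                  D         B         A
  I           2.223    0.5548   0.02464
  C         0.04849  -0.02425  -0.02425
  E           2.272    0.5305 3.9668e-04
  solve Keq expr → x = -0.02425; check Q = 4.0780e-05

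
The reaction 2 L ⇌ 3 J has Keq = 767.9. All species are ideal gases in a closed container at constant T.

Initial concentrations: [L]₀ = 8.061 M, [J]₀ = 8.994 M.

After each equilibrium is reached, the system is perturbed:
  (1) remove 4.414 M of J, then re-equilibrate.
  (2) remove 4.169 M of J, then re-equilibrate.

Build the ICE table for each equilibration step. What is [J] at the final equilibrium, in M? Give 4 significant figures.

Q₀ = 11.2 vs Keq = 767.9 ⇒ Q<K, forward
Step 1:
                  L         J
  I           8.061     8.994
  C          -5.483     8.224
  E           2.578     17.22
  solve Keq expr → x = 2.741; check Q = 767.9
Then remove 4.414 M of J.
Step 2:
                  L         J
  I           2.578      12.8
  C         -0.7134      1.07
  E           1.865     13.87
  solve Keq expr → x = 0.3567; check Q = 767.9
Then remove 4.169 M of J.
Step 3:
                  L         J
  I           1.865     9.705
  C         -0.6147    0.9221
  E            1.25     10.63
  solve Keq expr → x = 0.3074; check Q = 767.9

[J]_eq = 10.63 M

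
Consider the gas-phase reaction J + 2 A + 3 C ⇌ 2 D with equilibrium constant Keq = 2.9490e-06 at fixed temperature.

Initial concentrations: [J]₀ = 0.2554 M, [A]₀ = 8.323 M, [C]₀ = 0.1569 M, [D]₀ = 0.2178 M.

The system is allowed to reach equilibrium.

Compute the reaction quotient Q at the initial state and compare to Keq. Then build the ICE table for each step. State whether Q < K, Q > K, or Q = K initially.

Q₀ = 0.6942; Q > K (proceeds reverse)

Q₀ = 0.6942 vs Keq = 2.9490e-06 ⇒ Q>K, reverse
Step 1:
                  J         A         C         D
  I          0.2554     8.323    0.1569    0.2178
  C          0.1074    0.2149    0.3223   -0.2149
  E          0.3628     8.538    0.4792   0.00293
  solve Keq expr → x = -0.1074; check Q = 2.9490e-06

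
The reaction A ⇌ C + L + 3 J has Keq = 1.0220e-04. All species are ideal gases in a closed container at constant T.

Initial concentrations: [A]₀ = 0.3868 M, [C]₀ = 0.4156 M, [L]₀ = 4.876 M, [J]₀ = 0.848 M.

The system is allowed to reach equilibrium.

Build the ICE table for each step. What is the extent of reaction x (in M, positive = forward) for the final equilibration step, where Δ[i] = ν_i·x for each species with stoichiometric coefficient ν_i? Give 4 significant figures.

Q₀ = 3.195 vs Keq = 1.0220e-04 ⇒ Q>K, reverse
Step 1:
                  A         C         L         J
  Initial    0.3868    0.4156     4.876     0.848
  Change     0.2673   -0.2673   -0.2673   -0.8019
  Equil      0.6541    0.1483     4.609   0.04608
  solve Keq expr → x = -0.2673; check Q = 1.0220e-04

x = -0.2673 M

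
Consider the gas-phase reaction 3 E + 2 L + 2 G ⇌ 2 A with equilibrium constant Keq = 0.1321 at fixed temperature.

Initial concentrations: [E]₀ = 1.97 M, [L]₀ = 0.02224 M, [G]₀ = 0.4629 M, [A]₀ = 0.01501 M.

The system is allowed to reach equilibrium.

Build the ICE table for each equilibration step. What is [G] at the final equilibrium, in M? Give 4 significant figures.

[G]_eq = 0.466 M

Q₀ = 0.278 vs Keq = 0.1321 ⇒ Q>K, reverse
Step 1:
                   E          L          G          A
  Initial       1.97    0.02224     0.4629    0.01501
  Change    0.004651   0.003101   0.003101  -0.003101
  Equil        1.975    0.02534      0.466    0.01191
  solve Keq expr → x = -0.00155; check Q = 0.1321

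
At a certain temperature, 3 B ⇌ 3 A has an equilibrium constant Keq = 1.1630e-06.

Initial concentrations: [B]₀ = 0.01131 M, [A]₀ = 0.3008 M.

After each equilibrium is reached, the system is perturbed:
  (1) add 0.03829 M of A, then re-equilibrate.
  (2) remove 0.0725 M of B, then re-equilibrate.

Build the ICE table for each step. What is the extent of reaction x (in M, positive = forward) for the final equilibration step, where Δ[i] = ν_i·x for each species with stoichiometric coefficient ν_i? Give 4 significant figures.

x = -2.5150e-04 M

Q₀ = 1.8812e+04 vs Keq = 1.1630e-06 ⇒ Q>K, reverse
Step 1:
                   B          A
  Initial    0.01131     0.3008
  Change      0.2976    -0.2976
  Equil       0.3089   0.003248
  solve Keq expr → x = -0.09918; check Q = 1.1630e-06
Then add 0.03829 M of A.
Step 2:
                   B          A
  Initial     0.3089    0.04154
  Change     0.03789   -0.03789
  Equil       0.3468   0.003647
  solve Keq expr → x = -0.01263; check Q = 1.1630e-06
Then remove 0.0725 M of B.
Step 3:
                   B          A
  Initial     0.2743   0.003647
  Change  7.5449e-04 -7.5449e-04
  Equil        0.275   0.002892
  solve Keq expr → x = -2.5150e-04; check Q = 1.1630e-06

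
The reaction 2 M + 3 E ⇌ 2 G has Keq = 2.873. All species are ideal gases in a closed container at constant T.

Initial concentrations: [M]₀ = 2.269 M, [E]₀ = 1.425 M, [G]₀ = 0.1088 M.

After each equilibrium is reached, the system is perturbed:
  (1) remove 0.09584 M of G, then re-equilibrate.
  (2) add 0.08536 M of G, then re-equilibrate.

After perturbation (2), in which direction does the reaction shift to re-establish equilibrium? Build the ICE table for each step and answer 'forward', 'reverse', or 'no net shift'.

Q₀ = 7.9459e-04 vs Keq = 2.873 ⇒ Q<K, forward
Step 1:
                  M         E         G
  Initial     2.269     1.425    0.1088
  Change    -0.6625   -0.9937    0.6625
  Equil       1.607    0.4313    0.7713
  solve Keq expr → x = 0.3312; check Q = 2.873
Then remove 0.09584 M of G.
Step 2:
                  M         E         G
  Initial     1.607    0.4313    0.6754
  Change   -0.01776  -0.02664   0.01776
  Equil       1.589    0.4047    0.6932
  solve Keq expr → x = 0.008879; check Q = 2.873
Then add 0.08536 M of G.
Step 3:
                  M         E         G
  Initial     1.589    0.4047    0.7786
  Change    0.01585   0.02377  -0.01585
  Equil       1.605    0.4284    0.7627
  solve Keq expr → x = -0.007925; check Q = 2.873

Direction: reverse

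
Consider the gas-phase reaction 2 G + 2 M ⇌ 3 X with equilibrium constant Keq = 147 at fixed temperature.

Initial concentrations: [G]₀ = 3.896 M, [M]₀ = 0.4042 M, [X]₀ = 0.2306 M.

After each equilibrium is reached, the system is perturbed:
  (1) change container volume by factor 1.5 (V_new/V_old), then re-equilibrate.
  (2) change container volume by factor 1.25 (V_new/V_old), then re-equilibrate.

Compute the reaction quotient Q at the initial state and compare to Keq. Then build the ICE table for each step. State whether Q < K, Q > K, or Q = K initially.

Q₀ = 0.004945; Q < K (proceeds forward)

Q₀ = 0.004945 vs Keq = 147 ⇒ Q<K, forward
Step 1:
                   G          M          X
  I            3.896     0.4042     0.2306
  C           -0.387     -0.387     0.5805
  E            3.509    0.01717     0.8111
  solve Keq expr → x = 0.1935; check Q = 147
Then change container volume by factor 1.5 (V_new/V_old).
Step 2:
                   G          M          X
  I            2.339    0.01145     0.5408
  C         0.002418   0.002418  -0.003627
  E            2.342    0.01387     0.5371
  solve Keq expr → x = -0.001209; check Q = 147
Then change container volume by factor 1.25 (V_new/V_old).
Step 3:
                   G          M          X
  I            1.873    0.01109     0.4297
  C         0.001222   0.001222  -0.001833
  E            1.875    0.01231     0.4279
  solve Keq expr → x = -6.1098e-04; check Q = 147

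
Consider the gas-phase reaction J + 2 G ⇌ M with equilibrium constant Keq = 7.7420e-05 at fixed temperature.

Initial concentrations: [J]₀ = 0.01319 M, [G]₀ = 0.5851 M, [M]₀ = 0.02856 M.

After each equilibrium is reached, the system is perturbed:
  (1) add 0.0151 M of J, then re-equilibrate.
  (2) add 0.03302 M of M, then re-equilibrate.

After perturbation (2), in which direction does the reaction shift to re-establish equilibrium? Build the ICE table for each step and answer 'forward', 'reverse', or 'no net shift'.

Direction: reverse

Q₀ = 6.325 vs Keq = 7.7420e-05 ⇒ Q>K, reverse
Step 1:
                   J          G          M
  init       0.01319     0.5851    0.02856
  Δ          0.02856    0.05712   -0.02856
  eq         0.04175     0.6422 1.3331e-06
  solve Keq expr → x = -0.02856; check Q = 7.7420e-05
Then add 0.0151 M of J.
Step 2:
                   J          G          M
  init       0.05685     0.6422 1.3331e-06
  Δ       -4.8214e-07 -9.6428e-07 4.8214e-07
  eq         0.05685     0.6422 1.8152e-06
  solve Keq expr → x = 4.8214e-07; check Q = 7.7420e-05
Then add 0.03302 M of M.
Step 3:
                   J          G          M
  init       0.05685     0.6422    0.03302
  Δ          0.03302    0.06604   -0.03302
  eq         0.08987     0.7083 3.4900e-06
  solve Keq expr → x = -0.03302; check Q = 7.7420e-05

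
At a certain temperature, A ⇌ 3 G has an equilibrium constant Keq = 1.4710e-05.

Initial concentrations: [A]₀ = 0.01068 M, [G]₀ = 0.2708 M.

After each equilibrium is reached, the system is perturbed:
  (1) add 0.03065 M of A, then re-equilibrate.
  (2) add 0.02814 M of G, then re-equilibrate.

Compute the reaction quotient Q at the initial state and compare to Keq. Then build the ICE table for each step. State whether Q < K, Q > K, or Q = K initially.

Q₀ = 1.859; Q > K (proceeds reverse)

Q₀ = 1.859 vs Keq = 1.4710e-05 ⇒ Q>K, reverse
Step 1:
                    A           G
  I           0.01068      0.2708
  C           0.08651     -0.2595
  E           0.09719     0.01127
  solve Keq expr → x = -0.08651; check Q = 1.4710e-05
Then add 0.03065 M of A.
Step 2:
                    A           G
  I            0.1278     0.01127
  C       -3.5545e-04    0.001066
  E            0.1275     0.01233
  solve Keq expr → x = 3.5545e-04; check Q = 1.4710e-05
Then add 0.02814 M of G.
Step 3:
                    A           G
  I            0.1275     0.04047
  C          0.009283    -0.02785
  E            0.1368     0.01262
  solve Keq expr → x = -0.009283; check Q = 1.4710e-05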